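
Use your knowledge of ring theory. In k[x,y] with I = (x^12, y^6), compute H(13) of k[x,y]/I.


k[x,y], I = (x^12, y^6), d = 13
Need i < 12 and d-i < 6.
Range: 8 <= i <= 11.
H(13) = 4


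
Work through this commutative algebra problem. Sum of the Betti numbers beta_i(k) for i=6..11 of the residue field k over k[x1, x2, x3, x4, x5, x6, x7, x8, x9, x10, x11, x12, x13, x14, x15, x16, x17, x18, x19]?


Koszul resolution: beta_i(k)=C(n,i), n=19
C(19,6)=27132, C(19,7)=50388, C(19,8)=75582, C(19,9)=92378, C(19,10)=92378, C(19,11)=75582
Sum=413440


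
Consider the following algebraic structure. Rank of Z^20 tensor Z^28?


rank(M(x)N) = rank(M)*rank(N)
20*28 = 560


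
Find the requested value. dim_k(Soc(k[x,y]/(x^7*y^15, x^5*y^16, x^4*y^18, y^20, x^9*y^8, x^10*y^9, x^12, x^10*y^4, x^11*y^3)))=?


Socle = ann(m) = span of standard monomials u with x*u, y*u in I (staircase corners).
Redundant generators: x^10*y^9
Minimal generators: x^12, x^11*y^3, x^10*y^4, x^9*y^8, x^7*y^15, x^5*y^16, x^4*y^18, y^20
Corners: x^3y^19, x^4y^17, x^6y^15, x^8y^14, x^9y^7, x^10y^3, x^11y^2
Socle dim=7


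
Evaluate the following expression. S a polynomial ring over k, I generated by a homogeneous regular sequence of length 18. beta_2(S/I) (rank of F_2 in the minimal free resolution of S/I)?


Regular sequence => Koszul complex is the minimal free resolution.
Syz_1 minimally generated by Koszul relations f_i*e_j - f_j*e_i (i<j): mu(Syz_1) = beta_2 = C(m,2) = m(m-1)/2
m=18
18*17/2 = 153


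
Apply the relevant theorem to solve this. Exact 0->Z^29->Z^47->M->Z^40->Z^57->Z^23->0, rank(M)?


Alt sum=0:
(-1)^0*29 + (-1)^1*47 + (-1)^2*? + (-1)^3*40 + (-1)^4*57 + (-1)^5*23=0
rank(M)=24


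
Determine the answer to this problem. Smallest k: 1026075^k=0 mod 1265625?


1026075^k mod 1265625:
k=1: 1026075
k=2: 765000
k=3: 421875
k=4: 0
First zero at k = 4


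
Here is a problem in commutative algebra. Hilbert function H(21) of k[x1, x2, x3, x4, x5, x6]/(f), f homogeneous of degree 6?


C(26,5)-C(20,5)=65780-15504=50276


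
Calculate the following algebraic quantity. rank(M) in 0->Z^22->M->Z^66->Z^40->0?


Alt sum=0:
(-1)^0*22 + (-1)^1*? + (-1)^2*66 + (-1)^3*40=0
rank(M)=48


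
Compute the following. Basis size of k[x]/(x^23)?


Basis: 1,x,...,x^22
dim=23


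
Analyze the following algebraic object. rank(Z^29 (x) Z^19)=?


rank(M(x)N) = rank(M)*rank(N)
29*19 = 551


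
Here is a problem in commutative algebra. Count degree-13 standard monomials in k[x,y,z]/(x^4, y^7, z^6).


Need i<4, j<7, k<6 with i+j+k=13.
For each i, j ranges over max(0,13-i-5)..min(6,13-i):
  i=0: j in [8,6] -> 0
  i=1: j in [7,6] -> 0
  i=2: j in [6,6] -> 1
  i=3: j in [5,6] -> 2
H(13) = 0+0+1+2 = 3


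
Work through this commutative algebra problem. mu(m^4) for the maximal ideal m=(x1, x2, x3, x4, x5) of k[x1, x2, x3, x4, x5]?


Graded Nakayama: mu(m^d) = dim_k (m^d/m^(d+1)) = #degree-4 monomials in 5 vars
C(n+d-1,d)=C(8,4)=70


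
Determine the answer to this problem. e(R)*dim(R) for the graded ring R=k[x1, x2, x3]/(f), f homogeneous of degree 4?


e(R)=deg(f)=4, dim(R)=3-1=2
e*dim=4*2=8


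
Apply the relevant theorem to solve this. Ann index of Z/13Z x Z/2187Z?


Exponent = lcm of the cyclic orders; pairwise coprime => product.
13^1*3^7=13*2187=28431


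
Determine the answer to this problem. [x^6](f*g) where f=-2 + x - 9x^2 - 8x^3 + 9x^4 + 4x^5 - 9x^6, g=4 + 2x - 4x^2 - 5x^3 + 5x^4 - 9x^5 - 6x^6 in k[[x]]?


[x^6] = sum a_i*b_j, i+j=6
  -2*-6=12
  1*-9=-9
  -9*5=-45
  -8*-5=40
  9*-4=-36
  4*2=8
  -9*4=-36
Sum=-66


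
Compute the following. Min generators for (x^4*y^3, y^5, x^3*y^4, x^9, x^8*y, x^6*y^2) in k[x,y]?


Remove redundant (divisible by others).
Min: x^9, x^8*y, x^6*y^2, x^4*y^3, x^3*y^4, y^5
Count=6


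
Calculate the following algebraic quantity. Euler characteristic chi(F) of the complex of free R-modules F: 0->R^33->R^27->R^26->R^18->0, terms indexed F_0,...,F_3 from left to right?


chi = sum (-1)^i * rank:
(-1)^0*33=33
(-1)^1*27=-27
(-1)^2*26=26
(-1)^3*18=-18
chi=14


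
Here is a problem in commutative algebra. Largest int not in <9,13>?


gcd(9,13)=1 => F=ab-a-b=9*13-9-13=117-22=95


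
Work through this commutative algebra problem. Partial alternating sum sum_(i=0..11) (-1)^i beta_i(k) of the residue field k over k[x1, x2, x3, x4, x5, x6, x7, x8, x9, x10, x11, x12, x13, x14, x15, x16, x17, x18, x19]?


Koszul resolution: beta_i(k)=C(n,i), n=19
sum_(i=0..p) (-1)^i C(n,i) = (-1)^p C(n-1,p)
(-1)^11*C(18,11) = (-1)^11*31824 = -31824


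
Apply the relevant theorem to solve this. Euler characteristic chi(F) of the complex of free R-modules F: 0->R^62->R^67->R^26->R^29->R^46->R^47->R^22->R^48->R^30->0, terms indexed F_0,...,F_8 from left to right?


chi = sum (-1)^i * rank:
(-1)^0*62=62
(-1)^1*67=-67
(-1)^2*26=26
(-1)^3*29=-29
(-1)^4*46=46
(-1)^5*47=-47
(-1)^6*22=22
(-1)^7*48=-48
(-1)^8*30=30
chi=-5


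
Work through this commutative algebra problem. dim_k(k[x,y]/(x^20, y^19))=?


Basis: x^i*y^j, i<20, j<19
20*19=380


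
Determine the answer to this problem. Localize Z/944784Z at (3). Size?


3-primary part: 944784=3^10*16
Size=3^10=59049


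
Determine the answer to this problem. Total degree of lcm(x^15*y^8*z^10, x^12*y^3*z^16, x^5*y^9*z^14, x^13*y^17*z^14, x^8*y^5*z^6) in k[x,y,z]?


lcm = componentwise max:
x: max(15,12,5,13,8)=15
y: max(8,3,9,17,5)=17
z: max(10,16,14,14,6)=16
Total=15+17+16=48


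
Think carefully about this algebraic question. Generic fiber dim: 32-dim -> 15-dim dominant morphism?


dim(fiber)=dim(X)-dim(Y)=32-15=17


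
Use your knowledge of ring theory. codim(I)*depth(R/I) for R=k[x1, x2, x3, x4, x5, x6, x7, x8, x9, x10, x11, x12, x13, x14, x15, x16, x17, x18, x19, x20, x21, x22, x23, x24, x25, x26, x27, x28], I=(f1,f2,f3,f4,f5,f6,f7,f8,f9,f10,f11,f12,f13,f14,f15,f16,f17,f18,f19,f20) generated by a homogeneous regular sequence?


codim=20, depth=dim(R/I)=28-20=8
Product=20*8=160


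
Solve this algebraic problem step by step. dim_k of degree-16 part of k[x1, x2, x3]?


C(d+n-1,n-1)=C(18,2)=153


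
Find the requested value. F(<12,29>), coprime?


gcd(12,29)=1 => F=ab-a-b=12*29-12-29=348-41=307


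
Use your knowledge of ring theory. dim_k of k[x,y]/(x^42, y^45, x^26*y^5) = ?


k[x,y]/I, I = (x^42, y^45, x^26*y^5)
Rect: 42x45=1890. Corner: (42-26)x(45-5)=640.
dim = 1890-640 = 1250


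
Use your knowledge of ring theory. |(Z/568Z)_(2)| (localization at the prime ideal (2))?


2-primary part: 568=2^3*71
Size=2^3=8


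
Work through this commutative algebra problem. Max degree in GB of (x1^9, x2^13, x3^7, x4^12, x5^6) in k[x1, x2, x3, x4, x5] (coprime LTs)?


Pure powers, coprime LTs => already GB.
Degrees: 9, 13, 7, 12, 6
Max=13


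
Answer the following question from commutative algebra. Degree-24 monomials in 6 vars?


C(d+n-1,n-1)=C(29,5)=118755


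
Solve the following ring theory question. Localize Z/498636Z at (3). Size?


3-primary part: 498636=3^8*76
Size=3^8=6561


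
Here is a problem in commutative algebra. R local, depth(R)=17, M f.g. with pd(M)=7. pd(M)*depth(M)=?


pd+depth=17
depth=17-7=10
pd*depth=7*10=70


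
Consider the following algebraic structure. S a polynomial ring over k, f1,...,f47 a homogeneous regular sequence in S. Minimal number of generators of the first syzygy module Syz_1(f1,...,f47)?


Regular sequence => Koszul complex is the minimal free resolution.
Syz_1 minimally generated by Koszul relations f_i*e_j - f_j*e_i (i<j): mu(Syz_1) = beta_2 = C(m,2) = m(m-1)/2
m=47
47*46/2 = 1081


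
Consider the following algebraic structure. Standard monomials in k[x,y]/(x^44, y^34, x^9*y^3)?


k[x,y]/I, I = (x^44, y^34, x^9*y^3)
Rect: 44x34=1496. Corner: (44-9)x(34-3)=1085.
dim = 1496-1085 = 411


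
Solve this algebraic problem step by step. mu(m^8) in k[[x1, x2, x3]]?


C(n+d-1,d)=C(10,8)=45


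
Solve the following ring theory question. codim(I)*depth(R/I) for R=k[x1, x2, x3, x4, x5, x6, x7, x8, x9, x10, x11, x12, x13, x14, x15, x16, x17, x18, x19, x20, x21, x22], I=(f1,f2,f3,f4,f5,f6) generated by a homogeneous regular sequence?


codim=6, depth=dim(R/I)=22-6=16
Product=6*16=96


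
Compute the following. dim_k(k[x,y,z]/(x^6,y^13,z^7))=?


Basis: x^iy^jz^k, i<6,j<13,k<7
6*13*7=546


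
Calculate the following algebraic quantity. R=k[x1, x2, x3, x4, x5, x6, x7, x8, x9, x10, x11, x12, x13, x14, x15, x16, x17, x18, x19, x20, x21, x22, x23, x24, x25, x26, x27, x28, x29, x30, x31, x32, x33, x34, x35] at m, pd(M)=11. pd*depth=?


pd+depth=35
depth=35-11=24
pd*depth=11*24=264


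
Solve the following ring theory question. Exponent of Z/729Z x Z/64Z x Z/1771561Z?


Exponent = lcm of the cyclic orders; pairwise coprime => product.
3^6*2^6*11^6=729*64*1771561=82653950016


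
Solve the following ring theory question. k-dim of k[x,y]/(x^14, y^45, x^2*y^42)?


k[x,y]/I, I = (x^14, y^45, x^2*y^42)
Rect: 14x45=630. Corner: (14-2)x(45-42)=36.
dim = 630-36 = 594


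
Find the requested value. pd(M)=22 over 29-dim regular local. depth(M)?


pd+depth=depth(R)=29
depth=29-22=7


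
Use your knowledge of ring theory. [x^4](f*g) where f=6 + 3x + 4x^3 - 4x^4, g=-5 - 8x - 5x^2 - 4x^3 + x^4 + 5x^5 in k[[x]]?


[x^4] = sum a_i*b_j, i+j=4
  6*1=6
  3*-4=-12
  4*-8=-32
  -4*-5=20
Sum=-18


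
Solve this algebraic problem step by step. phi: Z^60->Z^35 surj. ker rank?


rank(ker) = 60-35 = 25


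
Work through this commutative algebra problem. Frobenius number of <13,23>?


gcd(13,23)=1 => F=ab-a-b=13*23-13-23=299-36=263


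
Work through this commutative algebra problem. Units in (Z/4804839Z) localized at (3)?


Local ring = Z/2187Z.
phi(2187) = 3^6*(3-1) = 1458


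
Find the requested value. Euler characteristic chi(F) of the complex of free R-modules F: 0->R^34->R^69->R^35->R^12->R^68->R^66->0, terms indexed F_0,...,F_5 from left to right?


chi = sum (-1)^i * rank:
(-1)^0*34=34
(-1)^1*69=-69
(-1)^2*35=35
(-1)^3*12=-12
(-1)^4*68=68
(-1)^5*66=-66
chi=-10


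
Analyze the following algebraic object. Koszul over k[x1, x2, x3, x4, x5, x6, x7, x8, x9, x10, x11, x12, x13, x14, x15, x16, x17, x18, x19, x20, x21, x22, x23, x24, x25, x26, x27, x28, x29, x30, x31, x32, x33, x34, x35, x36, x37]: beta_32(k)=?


C(n,i)=C(37,32)=435897


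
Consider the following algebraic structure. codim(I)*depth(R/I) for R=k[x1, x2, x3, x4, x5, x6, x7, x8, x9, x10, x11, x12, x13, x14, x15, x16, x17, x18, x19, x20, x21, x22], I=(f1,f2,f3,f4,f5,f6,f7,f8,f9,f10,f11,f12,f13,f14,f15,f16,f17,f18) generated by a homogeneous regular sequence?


codim=18, depth=dim(R/I)=22-18=4
Product=18*4=72


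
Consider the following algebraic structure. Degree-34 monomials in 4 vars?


C(d+n-1,n-1)=C(37,3)=7770


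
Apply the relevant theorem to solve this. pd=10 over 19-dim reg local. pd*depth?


pd+depth=19
depth=19-10=9
pd*depth=10*9=90


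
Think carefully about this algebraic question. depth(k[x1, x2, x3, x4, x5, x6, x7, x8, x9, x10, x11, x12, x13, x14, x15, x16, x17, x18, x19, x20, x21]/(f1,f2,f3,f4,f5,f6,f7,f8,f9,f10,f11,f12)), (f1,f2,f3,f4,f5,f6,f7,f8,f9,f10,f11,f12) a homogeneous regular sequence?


depth(R)=21
depth(R/I)=21-12=9


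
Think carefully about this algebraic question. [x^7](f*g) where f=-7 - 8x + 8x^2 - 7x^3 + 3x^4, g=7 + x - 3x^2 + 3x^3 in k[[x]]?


[x^7] = sum a_i*b_j, i+j=7
  3*3=9
Sum=9


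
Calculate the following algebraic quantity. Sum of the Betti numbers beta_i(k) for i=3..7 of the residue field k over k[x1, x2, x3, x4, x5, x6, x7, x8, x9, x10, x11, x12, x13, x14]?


Koszul resolution: beta_i(k)=C(n,i), n=14
C(14,3)=364, C(14,4)=1001, C(14,5)=2002, C(14,6)=3003, C(14,7)=3432
Sum=9802


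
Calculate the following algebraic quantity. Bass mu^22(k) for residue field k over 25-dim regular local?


C(n,i)=C(25,22)=2300


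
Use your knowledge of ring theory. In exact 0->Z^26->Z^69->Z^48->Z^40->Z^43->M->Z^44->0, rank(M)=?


Alt sum=0:
(-1)^0*26 + (-1)^1*69 + (-1)^2*48 + (-1)^3*40 + (-1)^4*43 + (-1)^5*? + (-1)^6*44=0
rank(M)=52


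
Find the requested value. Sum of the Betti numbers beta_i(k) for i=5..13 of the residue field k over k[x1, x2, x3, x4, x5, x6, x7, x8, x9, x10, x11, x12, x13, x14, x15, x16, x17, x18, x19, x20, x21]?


Koszul resolution: beta_i(k)=C(n,i), n=21
C(21,5)=20349, C(21,6)=54264, C(21,7)=116280, C(21,8)=203490, C(21,9)=293930, C(21,10)=352716, C(21,11)=352716, C(21,12)=293930, C(21,13)=203490
Sum=1891165


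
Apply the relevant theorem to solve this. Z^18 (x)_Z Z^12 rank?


rank(M(x)N) = rank(M)*rank(N)
18*12 = 216


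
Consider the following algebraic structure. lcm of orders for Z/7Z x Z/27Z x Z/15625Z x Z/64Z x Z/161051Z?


Exponent = lcm of the cyclic orders; pairwise coprime => product.
7^1*3^3*5^6*2^6*11^5=7*27*15625*64*161051=30438639000000


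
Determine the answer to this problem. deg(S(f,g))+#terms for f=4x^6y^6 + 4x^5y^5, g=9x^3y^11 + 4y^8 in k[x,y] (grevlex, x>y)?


LT(f)=4x^6y^6, LT(g)=9x^3y^11
lcm(LM)=x^6y^11
S(f,g) (scaled by 36 to clear denominators) = 9y^5*f - 4x^3*g = 36x^5y^10 - 16x^3y^8
2 terms, deg 15.
15+2=17


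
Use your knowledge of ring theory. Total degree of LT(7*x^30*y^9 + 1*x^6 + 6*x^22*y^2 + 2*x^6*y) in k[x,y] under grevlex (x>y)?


LT: 7*x^30*y^9
deg_x=30, deg_y=9
Total=30+9=39


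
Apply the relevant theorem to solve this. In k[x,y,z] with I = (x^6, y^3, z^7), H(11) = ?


Need i<6, j<3, k<7 with i+j+k=11.
For each i, j ranges over max(0,11-i-6)..min(2,11-i):
  i=0: j in [5,2] -> 0
  i=1: j in [4,2] -> 0
  i=2: j in [3,2] -> 0
  i=3: j in [2,2] -> 1
  i=4: j in [1,2] -> 2
  i=5: j in [0,2] -> 3
H(11) = 0+0+0+1+2+3 = 6


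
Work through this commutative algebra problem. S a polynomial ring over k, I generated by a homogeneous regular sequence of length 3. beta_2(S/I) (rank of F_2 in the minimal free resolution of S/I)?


Regular sequence => Koszul complex is the minimal free resolution.
Syz_1 minimally generated by Koszul relations f_i*e_j - f_j*e_i (i<j): mu(Syz_1) = beta_2 = C(m,2) = m(m-1)/2
m=3
3*2/2 = 3


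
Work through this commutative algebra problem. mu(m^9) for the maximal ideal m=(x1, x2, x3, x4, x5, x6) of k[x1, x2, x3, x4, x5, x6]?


Graded Nakayama: mu(m^d) = dim_k (m^d/m^(d+1)) = #degree-9 monomials in 6 vars
C(n+d-1,d)=C(14,9)=2002


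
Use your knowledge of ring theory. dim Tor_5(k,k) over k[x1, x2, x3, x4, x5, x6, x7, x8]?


Koszul: C(n,i)=C(8,5)=56


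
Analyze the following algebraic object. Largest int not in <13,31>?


gcd(13,31)=1 => F=ab-a-b=13*31-13-31=403-44=359


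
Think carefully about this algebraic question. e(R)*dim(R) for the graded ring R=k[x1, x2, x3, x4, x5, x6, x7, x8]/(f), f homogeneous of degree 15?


e(R)=deg(f)=15, dim(R)=8-1=7
e*dim=15*7=105


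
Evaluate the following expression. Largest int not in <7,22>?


gcd(7,22)=1 => F=ab-a-b=7*22-7-22=154-29=125


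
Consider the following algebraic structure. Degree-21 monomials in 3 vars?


C(d+n-1,n-1)=C(23,2)=253


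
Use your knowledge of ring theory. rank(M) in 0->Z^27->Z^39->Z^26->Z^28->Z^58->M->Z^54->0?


Alt sum=0:
(-1)^0*27 + (-1)^1*39 + (-1)^2*26 + (-1)^3*28 + (-1)^4*58 + (-1)^5*? + (-1)^6*54=0
rank(M)=98


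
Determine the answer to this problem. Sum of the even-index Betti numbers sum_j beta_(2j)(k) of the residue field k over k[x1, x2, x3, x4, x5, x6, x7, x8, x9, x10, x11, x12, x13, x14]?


Koszul resolution: beta_i(k)=C(n,i), n=14
sum_even C(14,i) = 2^(n-1) = 2^13 = 8192


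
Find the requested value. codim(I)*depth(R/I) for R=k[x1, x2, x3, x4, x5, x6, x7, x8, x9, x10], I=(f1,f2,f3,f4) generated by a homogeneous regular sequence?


codim=4, depth=dim(R/I)=10-4=6
Product=4*6=24


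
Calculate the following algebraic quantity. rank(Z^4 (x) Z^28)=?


rank(M(x)N) = rank(M)*rank(N)
4*28 = 112


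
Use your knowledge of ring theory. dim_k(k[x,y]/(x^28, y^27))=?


Basis: x^i*y^j, i<28, j<27
28*27=756


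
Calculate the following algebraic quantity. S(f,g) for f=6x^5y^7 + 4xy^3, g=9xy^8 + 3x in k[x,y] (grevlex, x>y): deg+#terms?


LT(f)=6x^5y^7, LT(g)=9xy^8
lcm(LM)=x^5y^8
S(f,g) (scaled by 54 to clear denominators) = 9y*f - 6x^4*g = -18x^5 + 36xy^4
2 terms, deg 5.
5+2=7


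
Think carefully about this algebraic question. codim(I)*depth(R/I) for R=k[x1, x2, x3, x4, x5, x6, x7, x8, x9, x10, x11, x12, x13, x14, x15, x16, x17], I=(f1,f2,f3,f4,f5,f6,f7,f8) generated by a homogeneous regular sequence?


codim=8, depth=dim(R/I)=17-8=9
Product=8*9=72


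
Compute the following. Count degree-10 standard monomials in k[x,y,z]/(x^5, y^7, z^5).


Need i<5, j<7, k<5 with i+j+k=10.
For each i, j ranges over max(0,10-i-4)..min(6,10-i):
  i=0: j in [6,6] -> 1
  i=1: j in [5,6] -> 2
  i=2: j in [4,6] -> 3
  i=3: j in [3,6] -> 4
  i=4: j in [2,6] -> 5
H(10) = 1+2+3+4+5 = 15


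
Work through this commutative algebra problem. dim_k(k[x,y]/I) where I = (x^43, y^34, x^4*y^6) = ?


k[x,y]/I, I = (x^43, y^34, x^4*y^6)
Rect: 43x34=1462. Corner: (43-4)x(34-6)=1092.
dim = 1462-1092 = 370


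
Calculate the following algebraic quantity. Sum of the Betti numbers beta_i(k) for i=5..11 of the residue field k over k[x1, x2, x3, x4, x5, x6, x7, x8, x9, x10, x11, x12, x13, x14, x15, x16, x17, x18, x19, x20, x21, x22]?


Koszul resolution: beta_i(k)=C(n,i), n=22
C(22,5)=26334, C(22,6)=74613, C(22,7)=170544, C(22,8)=319770, C(22,9)=497420, C(22,10)=646646, C(22,11)=705432
Sum=2440759


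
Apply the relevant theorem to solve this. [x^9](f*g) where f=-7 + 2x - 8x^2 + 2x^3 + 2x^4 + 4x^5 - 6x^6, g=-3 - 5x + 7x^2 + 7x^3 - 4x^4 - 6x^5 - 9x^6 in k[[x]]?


[x^9] = sum a_i*b_j, i+j=9
  2*-9=-18
  2*-6=-12
  4*-4=-16
  -6*7=-42
Sum=-88


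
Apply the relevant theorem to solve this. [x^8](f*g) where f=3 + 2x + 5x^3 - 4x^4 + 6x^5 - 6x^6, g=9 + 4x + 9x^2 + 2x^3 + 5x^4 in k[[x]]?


[x^8] = sum a_i*b_j, i+j=8
  -4*5=-20
  6*2=12
  -6*9=-54
Sum=-62


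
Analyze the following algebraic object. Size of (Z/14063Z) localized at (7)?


7-primary part: 14063=7^3*41
Size=7^3=343


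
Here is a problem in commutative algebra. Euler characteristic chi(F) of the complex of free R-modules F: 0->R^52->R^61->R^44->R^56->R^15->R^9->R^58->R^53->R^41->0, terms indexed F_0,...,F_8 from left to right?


chi = sum (-1)^i * rank:
(-1)^0*52=52
(-1)^1*61=-61
(-1)^2*44=44
(-1)^3*56=-56
(-1)^4*15=15
(-1)^5*9=-9
(-1)^6*58=58
(-1)^7*53=-53
(-1)^8*41=41
chi=31


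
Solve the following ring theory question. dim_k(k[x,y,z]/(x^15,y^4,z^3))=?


Basis: x^iy^jz^k, i<15,j<4,k<3
15*4*3=180


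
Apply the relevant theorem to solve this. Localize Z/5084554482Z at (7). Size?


7-primary part: 5084554482=7^10*18
Size=7^10=282475249


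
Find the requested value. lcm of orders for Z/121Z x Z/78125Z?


Exponent = lcm of the cyclic orders; pairwise coprime => product.
11^2*5^7=121*78125=9453125


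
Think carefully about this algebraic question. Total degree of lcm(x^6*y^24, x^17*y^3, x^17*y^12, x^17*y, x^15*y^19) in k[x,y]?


lcm = componentwise max:
x: max(6,17,17,17,15)=17
y: max(24,3,12,1,19)=24
Total=17+24=41


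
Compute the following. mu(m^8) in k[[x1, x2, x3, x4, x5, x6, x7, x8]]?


C(n+d-1,d)=C(15,8)=6435


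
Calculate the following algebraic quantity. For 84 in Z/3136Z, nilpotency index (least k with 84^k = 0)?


84^k mod 3136:
k=1: 84
k=2: 784
k=3: 0
First zero at k = 3


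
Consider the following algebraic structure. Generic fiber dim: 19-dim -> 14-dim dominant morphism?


dim(fiber)=dim(X)-dim(Y)=19-14=5


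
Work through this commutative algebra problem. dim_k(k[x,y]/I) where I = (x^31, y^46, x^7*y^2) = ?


k[x,y]/I, I = (x^31, y^46, x^7*y^2)
Rect: 31x46=1426. Corner: (31-7)x(46-2)=1056.
dim = 1426-1056 = 370


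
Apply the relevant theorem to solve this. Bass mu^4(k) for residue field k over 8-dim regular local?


C(n,i)=C(8,4)=70


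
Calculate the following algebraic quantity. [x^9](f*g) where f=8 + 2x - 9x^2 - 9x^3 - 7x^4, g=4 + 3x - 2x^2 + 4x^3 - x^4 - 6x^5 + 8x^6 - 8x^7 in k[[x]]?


[x^9] = sum a_i*b_j, i+j=9
  -9*-8=72
  -9*8=-72
  -7*-6=42
Sum=42


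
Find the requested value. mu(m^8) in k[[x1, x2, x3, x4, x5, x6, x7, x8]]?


C(n+d-1,d)=C(15,8)=6435


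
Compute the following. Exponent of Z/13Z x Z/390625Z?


Exponent = lcm of the cyclic orders; pairwise coprime => product.
13^1*5^8=13*390625=5078125


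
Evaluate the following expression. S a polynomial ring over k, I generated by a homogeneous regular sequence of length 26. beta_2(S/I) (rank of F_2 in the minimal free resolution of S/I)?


Regular sequence => Koszul complex is the minimal free resolution.
Syz_1 minimally generated by Koszul relations f_i*e_j - f_j*e_i (i<j): mu(Syz_1) = beta_2 = C(m,2) = m(m-1)/2
m=26
26*25/2 = 325


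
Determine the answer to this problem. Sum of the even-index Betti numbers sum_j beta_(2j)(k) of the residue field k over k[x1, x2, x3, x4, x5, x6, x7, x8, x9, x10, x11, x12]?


Koszul resolution: beta_i(k)=C(n,i), n=12
sum_even C(12,i) = 2^(n-1) = 2^11 = 2048


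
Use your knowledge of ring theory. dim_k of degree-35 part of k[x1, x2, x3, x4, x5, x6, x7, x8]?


C(d+n-1,n-1)=C(42,7)=26978328


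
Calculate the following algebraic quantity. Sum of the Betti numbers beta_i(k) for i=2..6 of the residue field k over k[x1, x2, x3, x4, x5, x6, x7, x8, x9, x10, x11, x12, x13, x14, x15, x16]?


Koszul resolution: beta_i(k)=C(n,i), n=16
C(16,2)=120, C(16,3)=560, C(16,4)=1820, C(16,5)=4368, C(16,6)=8008
Sum=14876


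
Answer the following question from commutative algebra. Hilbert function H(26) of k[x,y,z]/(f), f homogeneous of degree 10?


C(28,2)-C(18,2)=378-153=225


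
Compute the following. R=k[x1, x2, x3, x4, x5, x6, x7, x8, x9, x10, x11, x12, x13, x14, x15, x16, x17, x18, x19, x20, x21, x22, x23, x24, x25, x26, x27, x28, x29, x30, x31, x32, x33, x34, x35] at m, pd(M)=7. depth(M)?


pd+depth=depth(R)=35
depth=35-7=28


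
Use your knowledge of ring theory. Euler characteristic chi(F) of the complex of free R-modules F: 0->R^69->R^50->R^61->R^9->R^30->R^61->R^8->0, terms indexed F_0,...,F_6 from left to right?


chi = sum (-1)^i * rank:
(-1)^0*69=69
(-1)^1*50=-50
(-1)^2*61=61
(-1)^3*9=-9
(-1)^4*30=30
(-1)^5*61=-61
(-1)^6*8=8
chi=48


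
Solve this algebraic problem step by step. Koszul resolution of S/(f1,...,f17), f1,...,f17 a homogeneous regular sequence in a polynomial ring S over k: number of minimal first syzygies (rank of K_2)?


Regular sequence => Koszul complex is the minimal free resolution.
Syz_1 minimally generated by Koszul relations f_i*e_j - f_j*e_i (i<j): mu(Syz_1) = beta_2 = C(m,2) = m(m-1)/2
m=17
17*16/2 = 136


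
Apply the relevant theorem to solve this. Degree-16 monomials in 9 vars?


C(d+n-1,n-1)=C(24,8)=735471


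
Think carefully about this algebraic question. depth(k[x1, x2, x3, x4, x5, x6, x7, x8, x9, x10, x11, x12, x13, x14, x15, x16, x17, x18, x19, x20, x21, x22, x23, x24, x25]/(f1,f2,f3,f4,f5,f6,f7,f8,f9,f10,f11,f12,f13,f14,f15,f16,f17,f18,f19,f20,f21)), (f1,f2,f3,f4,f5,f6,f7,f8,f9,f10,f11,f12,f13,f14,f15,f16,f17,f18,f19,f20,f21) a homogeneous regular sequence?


depth(R)=25
depth(R/I)=25-21=4


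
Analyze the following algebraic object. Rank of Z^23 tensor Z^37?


rank(M(x)N) = rank(M)*rank(N)
23*37 = 851


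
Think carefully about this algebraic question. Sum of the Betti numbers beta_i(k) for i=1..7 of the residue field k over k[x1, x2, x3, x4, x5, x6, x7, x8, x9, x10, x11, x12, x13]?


Koszul resolution: beta_i(k)=C(n,i), n=13
C(13,1)=13, C(13,2)=78, C(13,3)=286, C(13,4)=715, C(13,5)=1287, C(13,6)=1716, C(13,7)=1716
Sum=5811


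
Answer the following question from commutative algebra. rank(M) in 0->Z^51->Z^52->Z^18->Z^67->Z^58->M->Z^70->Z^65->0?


Alt sum=0:
(-1)^0*51 + (-1)^1*52 + (-1)^2*18 + (-1)^3*67 + (-1)^4*58 + (-1)^5*? + (-1)^6*70 + (-1)^7*65=0
rank(M)=13


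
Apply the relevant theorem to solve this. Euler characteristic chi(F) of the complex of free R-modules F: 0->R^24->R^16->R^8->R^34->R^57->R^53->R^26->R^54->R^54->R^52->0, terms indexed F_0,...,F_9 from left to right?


chi = sum (-1)^i * rank:
(-1)^0*24=24
(-1)^1*16=-16
(-1)^2*8=8
(-1)^3*34=-34
(-1)^4*57=57
(-1)^5*53=-53
(-1)^6*26=26
(-1)^7*54=-54
(-1)^8*54=54
(-1)^9*52=-52
chi=-40


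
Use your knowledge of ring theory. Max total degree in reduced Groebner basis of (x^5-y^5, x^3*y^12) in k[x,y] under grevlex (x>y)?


LT(f1)=x^5, LT(f2)=x^3y^12, lcm=x^5y^12
S(f1,f2) = y^12*f1 - x^2*f2 = -y^17
Reduced GB = {f1, f2, y^17}; degrees 5, 15, 17
Max = 17


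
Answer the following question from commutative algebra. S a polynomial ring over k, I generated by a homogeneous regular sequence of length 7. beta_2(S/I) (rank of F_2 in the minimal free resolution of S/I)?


Regular sequence => Koszul complex is the minimal free resolution.
Syz_1 minimally generated by Koszul relations f_i*e_j - f_j*e_i (i<j): mu(Syz_1) = beta_2 = C(m,2) = m(m-1)/2
m=7
7*6/2 = 21


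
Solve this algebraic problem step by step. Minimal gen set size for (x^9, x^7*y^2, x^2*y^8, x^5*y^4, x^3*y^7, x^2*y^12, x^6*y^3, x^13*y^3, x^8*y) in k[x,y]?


Remove redundant (divisible by others).
x^13*y^3 redundant.
x^2*y^12 redundant.
Min: x^9, x^8*y, x^7*y^2, x^6*y^3, x^5*y^4, x^3*y^7, x^2*y^8
Count=7


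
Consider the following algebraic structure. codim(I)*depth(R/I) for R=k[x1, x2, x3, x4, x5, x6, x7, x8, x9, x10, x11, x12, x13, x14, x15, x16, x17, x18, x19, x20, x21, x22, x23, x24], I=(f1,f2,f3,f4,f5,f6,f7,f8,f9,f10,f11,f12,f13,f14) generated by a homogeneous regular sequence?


codim=14, depth=dim(R/I)=24-14=10
Product=14*10=140


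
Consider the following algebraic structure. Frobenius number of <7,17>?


gcd(7,17)=1 => F=ab-a-b=7*17-7-17=119-24=95


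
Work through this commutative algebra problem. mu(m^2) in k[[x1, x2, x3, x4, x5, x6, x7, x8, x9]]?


C(n+d-1,d)=C(10,2)=45


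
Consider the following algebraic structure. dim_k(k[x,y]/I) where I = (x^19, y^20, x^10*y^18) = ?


k[x,y]/I, I = (x^19, y^20, x^10*y^18)
Rect: 19x20=380. Corner: (19-10)x(20-18)=18.
dim = 380-18 = 362


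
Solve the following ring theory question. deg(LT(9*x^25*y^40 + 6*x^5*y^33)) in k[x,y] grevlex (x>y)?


LT: 9*x^25*y^40
deg_x=25, deg_y=40
Total=25+40=65


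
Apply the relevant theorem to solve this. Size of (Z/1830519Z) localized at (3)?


3-primary part: 1830519=3^10*31
Size=3^10=59049


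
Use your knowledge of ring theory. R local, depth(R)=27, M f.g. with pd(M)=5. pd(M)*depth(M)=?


pd+depth=27
depth=27-5=22
pd*depth=5*22=110


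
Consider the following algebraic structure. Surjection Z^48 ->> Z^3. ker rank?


rank(ker) = 48-3 = 45


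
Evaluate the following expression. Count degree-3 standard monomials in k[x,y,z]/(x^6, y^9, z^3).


Need i<6, j<9, k<3 with i+j+k=3.
For each i, j ranges over max(0,3-i-2)..min(8,3-i):
  i=0: j in [1,3] -> 3
  i=1: j in [0,2] -> 3
  i=2: j in [0,1] -> 2
  i=3: j in [0,0] -> 1
H(3) = 3+3+2+1 = 9


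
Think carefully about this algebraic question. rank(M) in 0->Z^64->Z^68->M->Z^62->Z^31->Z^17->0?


Alt sum=0:
(-1)^0*64 + (-1)^1*68 + (-1)^2*? + (-1)^3*62 + (-1)^4*31 + (-1)^5*17=0
rank(M)=52


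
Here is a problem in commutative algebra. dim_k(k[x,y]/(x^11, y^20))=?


Basis: x^i*y^j, i<11, j<20
11*20=220


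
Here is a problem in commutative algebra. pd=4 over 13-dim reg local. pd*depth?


pd+depth=13
depth=13-4=9
pd*depth=4*9=36


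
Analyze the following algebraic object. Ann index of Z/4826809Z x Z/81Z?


Exponent = lcm of the cyclic orders; pairwise coprime => product.
13^6*3^4=4826809*81=390971529


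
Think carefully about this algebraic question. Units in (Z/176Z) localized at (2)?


Local ring = Z/16Z.
phi(16) = 2^3*(2-1) = 8


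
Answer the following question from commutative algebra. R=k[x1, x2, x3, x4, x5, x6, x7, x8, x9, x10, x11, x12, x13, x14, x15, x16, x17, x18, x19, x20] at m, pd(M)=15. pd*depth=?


pd+depth=20
depth=20-15=5
pd*depth=15*5=75


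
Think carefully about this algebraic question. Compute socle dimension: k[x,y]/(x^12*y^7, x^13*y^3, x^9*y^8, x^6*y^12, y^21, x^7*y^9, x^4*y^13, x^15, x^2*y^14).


Socle = ann(m) = span of standard monomials u with x*u, y*u in I (staircase corners).
Minimal generators: x^15, x^13*y^3, x^12*y^7, x^9*y^8, x^7*y^9, x^6*y^12, x^4*y^13, x^2*y^14, y^21
Corners: xy^20, x^3y^13, x^5y^12, x^6y^11, x^8y^8, x^11y^7, x^12y^6, x^14y^2
Socle dim=8


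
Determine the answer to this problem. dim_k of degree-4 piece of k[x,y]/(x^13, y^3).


k[x,y], I = (x^13, y^3), d = 4
Need i < 13 and d-i < 3.
Range: 2 <= i <= 4.
H(4) = 3


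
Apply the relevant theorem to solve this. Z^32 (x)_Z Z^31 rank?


rank(M(x)N) = rank(M)*rank(N)
32*31 = 992


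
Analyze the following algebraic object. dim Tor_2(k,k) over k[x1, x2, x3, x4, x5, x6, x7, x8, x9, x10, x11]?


Koszul: C(n,i)=C(11,2)=55


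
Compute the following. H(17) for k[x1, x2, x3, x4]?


C(d+n-1,n-1)=C(20,3)=1140


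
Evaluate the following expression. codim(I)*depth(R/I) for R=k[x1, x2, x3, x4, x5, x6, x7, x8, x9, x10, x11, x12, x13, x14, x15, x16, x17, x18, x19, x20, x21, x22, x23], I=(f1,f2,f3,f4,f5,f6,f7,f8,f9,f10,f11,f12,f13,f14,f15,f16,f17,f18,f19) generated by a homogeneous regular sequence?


codim=19, depth=dim(R/I)=23-19=4
Product=19*4=76


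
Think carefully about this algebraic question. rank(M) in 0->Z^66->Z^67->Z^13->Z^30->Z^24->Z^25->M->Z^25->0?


Alt sum=0:
(-1)^0*66 + (-1)^1*67 + (-1)^2*13 + (-1)^3*30 + (-1)^4*24 + (-1)^5*25 + (-1)^6*? + (-1)^7*25=0
rank(M)=44


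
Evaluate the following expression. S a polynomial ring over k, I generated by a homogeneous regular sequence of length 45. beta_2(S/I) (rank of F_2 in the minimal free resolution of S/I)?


Regular sequence => Koszul complex is the minimal free resolution.
Syz_1 minimally generated by Koszul relations f_i*e_j - f_j*e_i (i<j): mu(Syz_1) = beta_2 = C(m,2) = m(m-1)/2
m=45
45*44/2 = 990


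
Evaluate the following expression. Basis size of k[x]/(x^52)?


Basis: 1,x,...,x^51
dim=52


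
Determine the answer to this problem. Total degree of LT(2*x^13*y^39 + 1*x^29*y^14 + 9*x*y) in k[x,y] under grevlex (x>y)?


LT: 2*x^13*y^39
deg_x=13, deg_y=39
Total=13+39=52


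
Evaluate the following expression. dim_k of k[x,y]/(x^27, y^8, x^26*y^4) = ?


k[x,y]/I, I = (x^27, y^8, x^26*y^4)
Rect: 27x8=216. Corner: (27-26)x(8-4)=4.
dim = 216-4 = 212


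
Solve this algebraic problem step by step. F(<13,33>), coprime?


gcd(13,33)=1 => F=ab-a-b=13*33-13-33=429-46=383


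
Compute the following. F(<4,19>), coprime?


gcd(4,19)=1 => F=ab-a-b=4*19-4-19=76-23=53


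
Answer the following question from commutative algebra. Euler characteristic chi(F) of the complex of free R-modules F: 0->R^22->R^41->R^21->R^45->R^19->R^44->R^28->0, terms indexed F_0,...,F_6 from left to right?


chi = sum (-1)^i * rank:
(-1)^0*22=22
(-1)^1*41=-41
(-1)^2*21=21
(-1)^3*45=-45
(-1)^4*19=19
(-1)^5*44=-44
(-1)^6*28=28
chi=-40


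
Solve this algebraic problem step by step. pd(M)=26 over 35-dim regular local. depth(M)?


pd+depth=depth(R)=35
depth=35-26=9


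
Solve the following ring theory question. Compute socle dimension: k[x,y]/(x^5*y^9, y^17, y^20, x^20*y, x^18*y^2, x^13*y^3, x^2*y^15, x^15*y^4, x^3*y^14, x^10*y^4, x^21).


Socle = ann(m) = span of standard monomials u with x*u, y*u in I (staircase corners).
Redundant generators: y^20, x^15*y^4
Minimal generators: x^21, x^20*y, x^18*y^2, x^13*y^3, x^10*y^4, x^5*y^9, x^3*y^14, x^2*y^15, y^17
Corners: xy^16, x^2y^14, x^4y^13, x^9y^8, x^12y^3, x^17y^2, x^19y, x^20
Socle dim=8


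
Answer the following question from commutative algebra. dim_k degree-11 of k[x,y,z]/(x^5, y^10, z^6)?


Need i<5, j<10, k<6 with i+j+k=11.
For each i, j ranges over max(0,11-i-5)..min(9,11-i):
  i=0: j in [6,9] -> 4
  i=1: j in [5,9] -> 5
  i=2: j in [4,9] -> 6
  i=3: j in [3,8] -> 6
  i=4: j in [2,7] -> 6
H(11) = 4+5+6+6+6 = 27


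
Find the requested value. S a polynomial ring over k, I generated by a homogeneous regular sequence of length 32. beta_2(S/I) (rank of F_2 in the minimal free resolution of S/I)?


Regular sequence => Koszul complex is the minimal free resolution.
Syz_1 minimally generated by Koszul relations f_i*e_j - f_j*e_i (i<j): mu(Syz_1) = beta_2 = C(m,2) = m(m-1)/2
m=32
32*31/2 = 496


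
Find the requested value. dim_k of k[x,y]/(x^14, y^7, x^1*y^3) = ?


k[x,y]/I, I = (x^14, y^7, x^1*y^3)
Rect: 14x7=98. Corner: (14-1)x(7-3)=52.
dim = 98-52 = 46


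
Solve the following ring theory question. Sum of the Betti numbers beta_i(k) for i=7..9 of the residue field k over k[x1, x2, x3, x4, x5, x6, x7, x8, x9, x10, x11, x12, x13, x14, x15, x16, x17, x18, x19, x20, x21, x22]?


Koszul resolution: beta_i(k)=C(n,i), n=22
C(22,7)=170544, C(22,8)=319770, C(22,9)=497420
Sum=987734


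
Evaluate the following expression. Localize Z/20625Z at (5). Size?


5-primary part: 20625=5^4*33
Size=5^4=625


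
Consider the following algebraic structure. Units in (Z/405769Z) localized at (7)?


Local ring = Z/2401Z.
phi(2401) = 7^3*(7-1) = 2058


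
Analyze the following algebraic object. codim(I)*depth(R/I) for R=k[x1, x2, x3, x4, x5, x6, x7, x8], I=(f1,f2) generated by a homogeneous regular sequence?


codim=2, depth=dim(R/I)=8-2=6
Product=2*6=12


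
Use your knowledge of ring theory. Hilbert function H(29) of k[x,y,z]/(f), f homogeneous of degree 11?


C(31,2)-C(20,2)=465-190=275


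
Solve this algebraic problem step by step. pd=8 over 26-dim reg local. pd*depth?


pd+depth=26
depth=26-8=18
pd*depth=8*18=144


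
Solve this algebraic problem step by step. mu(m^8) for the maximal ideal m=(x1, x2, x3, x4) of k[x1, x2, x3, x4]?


Graded Nakayama: mu(m^d) = dim_k (m^d/m^(d+1)) = #degree-8 monomials in 4 vars
C(n+d-1,d)=C(11,8)=165


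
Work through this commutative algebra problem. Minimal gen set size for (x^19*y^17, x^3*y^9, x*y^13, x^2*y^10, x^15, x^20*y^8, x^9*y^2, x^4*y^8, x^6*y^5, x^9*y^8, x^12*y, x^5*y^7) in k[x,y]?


Remove redundant (divisible by others).
x^19*y^17 redundant.
x^20*y^8 redundant.
x^9*y^8 redundant.
Min: x^15, x^12*y, x^9*y^2, x^6*y^5, x^5*y^7, x^4*y^8, x^3*y^9, x^2*y^10, x*y^13
Count=9


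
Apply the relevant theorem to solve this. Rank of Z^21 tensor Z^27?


rank(M(x)N) = rank(M)*rank(N)
21*27 = 567


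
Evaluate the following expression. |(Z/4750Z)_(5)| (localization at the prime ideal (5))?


5-primary part: 4750=5^3*38
Size=5^3=125


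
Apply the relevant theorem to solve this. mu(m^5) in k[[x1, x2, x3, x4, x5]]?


C(n+d-1,d)=C(9,5)=126


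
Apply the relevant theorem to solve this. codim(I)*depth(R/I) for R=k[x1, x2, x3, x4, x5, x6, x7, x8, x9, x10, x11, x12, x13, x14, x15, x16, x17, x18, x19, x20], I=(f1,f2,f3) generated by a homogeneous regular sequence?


codim=3, depth=dim(R/I)=20-3=17
Product=3*17=51


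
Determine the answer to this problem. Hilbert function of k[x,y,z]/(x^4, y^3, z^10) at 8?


Need i<4, j<3, k<10 with i+j+k=8.
For each i, j ranges over max(0,8-i-9)..min(2,8-i):
  i=0: j in [0,2] -> 3
  i=1: j in [0,2] -> 3
  i=2: j in [0,2] -> 3
  i=3: j in [0,2] -> 3
H(8) = 3+3+3+3 = 12


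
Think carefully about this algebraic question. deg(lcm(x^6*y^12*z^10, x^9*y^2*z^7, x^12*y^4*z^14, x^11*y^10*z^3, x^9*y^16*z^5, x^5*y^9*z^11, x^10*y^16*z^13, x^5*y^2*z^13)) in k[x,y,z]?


lcm = componentwise max:
x: max(6,9,12,11,9,5,10,5)=12
y: max(12,2,4,10,16,9,16,2)=16
z: max(10,7,14,3,5,11,13,13)=14
Total=12+16+14=42


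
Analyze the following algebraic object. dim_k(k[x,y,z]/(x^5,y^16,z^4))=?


Basis: x^iy^jz^k, i<5,j<16,k<4
5*16*4=320


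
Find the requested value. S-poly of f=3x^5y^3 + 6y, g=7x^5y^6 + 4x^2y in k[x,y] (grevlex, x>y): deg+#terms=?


LT(f)=3x^5y^3, LT(g)=7x^5y^6
lcm(LM)=x^5y^6
S(f,g) (scaled by 21 to clear denominators) = 7y^3*f - 3*g = 42y^4 - 12x^2y
2 terms, deg 4.
4+2=6


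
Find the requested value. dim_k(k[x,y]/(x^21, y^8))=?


Basis: x^i*y^j, i<21, j<8
21*8=168


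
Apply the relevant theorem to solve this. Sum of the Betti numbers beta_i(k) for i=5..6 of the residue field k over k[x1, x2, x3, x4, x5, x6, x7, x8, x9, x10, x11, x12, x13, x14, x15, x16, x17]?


Koszul resolution: beta_i(k)=C(n,i), n=17
C(17,5)=6188, C(17,6)=12376
Sum=18564


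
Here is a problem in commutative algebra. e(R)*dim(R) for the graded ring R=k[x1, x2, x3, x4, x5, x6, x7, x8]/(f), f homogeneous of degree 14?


e(R)=deg(f)=14, dim(R)=8-1=7
e*dim=14*7=98


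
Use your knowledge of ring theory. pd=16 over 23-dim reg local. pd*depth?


pd+depth=23
depth=23-16=7
pd*depth=16*7=112


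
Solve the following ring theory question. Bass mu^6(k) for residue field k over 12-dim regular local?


C(n,i)=C(12,6)=924


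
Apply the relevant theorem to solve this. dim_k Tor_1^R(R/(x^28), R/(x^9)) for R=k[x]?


Tor_1(R/I,R/J)=(I cap J)/IJ=(x^28)/(x^37)
dim=37-28=min(28,9)=9


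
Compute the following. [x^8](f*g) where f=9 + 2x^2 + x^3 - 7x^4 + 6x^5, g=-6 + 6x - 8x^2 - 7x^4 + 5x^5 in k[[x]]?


[x^8] = sum a_i*b_j, i+j=8
  1*5=5
  -7*-7=49
Sum=54


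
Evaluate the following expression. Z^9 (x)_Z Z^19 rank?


rank(M(x)N) = rank(M)*rank(N)
9*19 = 171


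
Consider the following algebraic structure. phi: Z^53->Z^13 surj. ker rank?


rank(ker) = 53-13 = 40


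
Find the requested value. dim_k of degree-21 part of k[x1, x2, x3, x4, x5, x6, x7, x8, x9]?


C(d+n-1,n-1)=C(29,8)=4292145


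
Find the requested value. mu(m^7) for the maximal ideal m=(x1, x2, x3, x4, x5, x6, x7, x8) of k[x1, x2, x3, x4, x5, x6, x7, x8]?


Graded Nakayama: mu(m^d) = dim_k (m^d/m^(d+1)) = #degree-7 monomials in 8 vars
C(n+d-1,d)=C(14,7)=3432


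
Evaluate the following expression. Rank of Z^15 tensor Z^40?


rank(M(x)N) = rank(M)*rank(N)
15*40 = 600


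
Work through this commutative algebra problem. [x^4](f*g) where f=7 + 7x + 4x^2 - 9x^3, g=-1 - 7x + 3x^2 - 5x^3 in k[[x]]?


[x^4] = sum a_i*b_j, i+j=4
  7*-5=-35
  4*3=12
  -9*-7=63
Sum=40


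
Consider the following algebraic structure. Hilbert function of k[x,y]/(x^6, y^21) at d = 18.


k[x,y], I = (x^6, y^21), d = 18
Need i < 6 and d-i < 21.
Range: 0 <= i <= 5.
H(18) = 6


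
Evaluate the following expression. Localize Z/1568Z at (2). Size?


2-primary part: 1568=2^5*49
Size=2^5=32


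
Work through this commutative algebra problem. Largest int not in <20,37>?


gcd(20,37)=1 => F=ab-a-b=20*37-20-37=740-57=683


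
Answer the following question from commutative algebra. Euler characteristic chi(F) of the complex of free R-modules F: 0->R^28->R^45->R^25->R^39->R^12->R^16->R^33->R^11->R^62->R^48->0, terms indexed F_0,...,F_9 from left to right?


chi = sum (-1)^i * rank:
(-1)^0*28=28
(-1)^1*45=-45
(-1)^2*25=25
(-1)^3*39=-39
(-1)^4*12=12
(-1)^5*16=-16
(-1)^6*33=33
(-1)^7*11=-11
(-1)^8*62=62
(-1)^9*48=-48
chi=1


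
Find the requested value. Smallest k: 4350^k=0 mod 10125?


4350^k mod 10125:
k=1: 4350
k=2: 9000
k=3: 6750
k=4: 0
First zero at k = 4


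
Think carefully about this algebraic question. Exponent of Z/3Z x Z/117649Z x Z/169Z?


Exponent = lcm of the cyclic orders; pairwise coprime => product.
3^1*7^6*13^2=3*117649*169=59648043


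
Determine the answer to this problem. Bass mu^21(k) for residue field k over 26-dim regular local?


C(n,i)=C(26,21)=65780


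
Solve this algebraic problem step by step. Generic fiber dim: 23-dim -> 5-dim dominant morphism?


dim(fiber)=dim(X)-dim(Y)=23-5=18
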